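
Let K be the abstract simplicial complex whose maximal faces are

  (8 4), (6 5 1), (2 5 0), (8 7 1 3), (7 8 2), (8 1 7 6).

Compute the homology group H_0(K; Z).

K has 9 vertices, 17 edges, 10 triangles, 2 3-simplices.
rank ∂_0 = 0, rank ∂_1 = 8 ⇒ b_0 = 9 − 0 − 8 = 1; all invariant factors of ∂_1 are 1 so no torsion. So H_0 ≅ Z.

H_0 ≅ Z.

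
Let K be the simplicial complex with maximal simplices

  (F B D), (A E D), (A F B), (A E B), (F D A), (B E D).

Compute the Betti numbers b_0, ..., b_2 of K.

Order the vertices as A < B < D < E < F. Listing each simplex with vertices in this order, K has dimension 2 with simplices:

  0-simplices (5): A, B, D, E, F
  1-simplices (9): AB, AD, AE, AF, BD, BE, BF, DE, DF
  2-simplices (6): ABE, ABF, ADE, ADF, BDE, BDF

giving chain groups C_0 ≅ Z^5, C_1 ≅ Z^9, C_2 ≅ Z^6.

∂_1: C_1 → C_0 is given by ∂[p,q] = [q] − [p].
The 5×9 boundary matrix has rank 4 and Smith normal form diag(1,1,1,1).

Boundary ∂_2: C_2 → C_1 sends each 2-simplex [p,q,r] to [q,r] − [p,r] + [p,q]. For instance
  ∂BDE = DE − BE + BD,
  ∂BDF = DF − BF + BD.
The resulting 9×6 matrix has rank 5, and its Smith normal form has invariant factors (1,1,1,1,1).

Computing H_k = (kernel of ∂_k) / (image of ∂_{k+1}):

  H_0: rank C_0 − rank ∂_1 = 5 − 4 = 1, and the invariant factors of ∂_1 are all 1, so H_0 = Z.
  H_1: rank ker ∂_1 − rank ∂_2 = (9 − 4) − 5 = 0, and the invariant factors of ∂_2 are all 1, so H_1 = 0.
  H_2: rank ker ∂_2 − rank ∂_3 = (6 − 5) − 0 = 1, and there is no ∂_3, so H_2 = Z.

As a check, the Euler characteristic is 5 − 9 + 6 = 2, which agrees with 1 − 0 + 1 = 2.

Hence the Betti numbers are b_0 = 1, b_1 = 0, b_2 = 1.

b_0 = 1, b_1 = 0, b_2 = 1.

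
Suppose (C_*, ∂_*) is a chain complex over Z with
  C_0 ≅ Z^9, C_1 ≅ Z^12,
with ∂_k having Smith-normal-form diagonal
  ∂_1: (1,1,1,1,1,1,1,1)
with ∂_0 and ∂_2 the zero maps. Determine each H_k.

H_0: b_0 = 9 − 0 − 8 = 1; torsion from ∂_1 factors > 1: none. So H_0 ≅ Z.
H_1: b_1 = 12 − 8 − 0 = 4; torsion from ∂_2 factors > 1: none. So H_1 ≅ Z^4.

H_0 ≅ Z,  H_1 ≅ Z^4.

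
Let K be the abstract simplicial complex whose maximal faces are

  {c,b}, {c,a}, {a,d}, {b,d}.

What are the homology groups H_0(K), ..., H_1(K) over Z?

H_0 ≅ Z,  H_1 ≅ Z.

K has 4 vertices, 4 edges.
rank ∂_0 = 0, rank ∂_1 = 3 ⇒ b_0 = 4 − 0 − 3 = 1; all invariant factors of ∂_1 are 1 so no torsion. So H_0 = Z.
rank ∂_1 = 3, rank ∂_2 = 0 ⇒ b_1 = 4 − 3 − 0 = 1. So H_1 = Z.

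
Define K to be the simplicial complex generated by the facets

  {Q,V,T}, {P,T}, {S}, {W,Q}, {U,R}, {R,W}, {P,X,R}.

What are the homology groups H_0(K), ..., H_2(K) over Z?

Order the vertices as P < Q < R < S < T < U < V < W < X. Listing each simplex with vertices in this order, K has dimension 2 with simplices:

  0-simplices (9): P, Q, R, S, T, U, V, W, X
  1-simplices (10): PR, PT, PX, QT, QV, QW, RU, RW, RX, TV
  2-simplices (2): PRX, QTV

so the chain groups are C_0 ≅ Z^9, C_1 ≅ Z^10, C_2 ≅ Z^2.

Boundary ∂_1: C_1 → C_0 is given by ∂[p,q] = [q] − [p].
The resulting 9×10 matrix has rank 7, and its Smith normal form has invariant factors (1,1,1,1,1,1,1).

Boundary ∂_2: C_2 → C_1 acts by ∂[p,q,r] = [q,r] − [p,r] + [p,q]. For instance
  ∂QTV = TV − QV + QT,
  ∂PRX = RX − PX + PR.
The resulting 10×2 matrix has rank 2, and its Smith normal form has invariant factors (1,1).

Reading off H_k = ker ∂_k / im ∂_{k+1}:

  H_0: rank C_0 − rank ∂_1 = 9 − 7 = 2, and the invariant factors of ∂_1 are all 1, so H_0 = Z^2.
  H_1: rank ker ∂_1 − rank ∂_2 = (10 − 7) − 2 = 1, and the invariant factors of ∂_2 are all 1, so H_1 = Z.
  H_2: rank ker ∂_2 − rank ∂_3 = (2 − 2) − 0 = 0, and there is no ∂_3, so H_2 = 0.

H_0 = Z^2,  H_1 = Z,  H_2 = 0.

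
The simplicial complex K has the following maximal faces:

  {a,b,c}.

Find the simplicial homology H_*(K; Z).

Order the vertices as a < b < c. Listing each simplex with vertices in this order, K has dimension 2 with simplices:

  0-simplices (3): a, b, c
  1-simplices (3): ab, ac, bc
  2-simplices (1): abc

Hence C_0 ≅ Z^3, C_1 ≅ Z^3, C_2 ≅ Z^1.

∂_1: C_1 → C_0 sends each edge [p,q] (with p < q) to q − p. For instance
  ∂ab = b − a.
The resulting 3×3 matrix has rank 2, and its Smith normal form has invariant factors (1,1).

∂_2: C_2 → C_1 maps a triangle to the signed sum of its edges. For instance
  ∂abc = bc − ac + ab.
The resulting 3×1 matrix has rank 1, and its Smith normal form has invariant factors (1).

Now H_k = ker ∂_k / im ∂_{k+1}, so:

  H_0: rank C_0 − rank ∂_1 = 3 − 2 = 1, and the invariant factors of ∂_1 are all 1, so H_0 = Z.
  H_1: rank ker ∂_1 − rank ∂_2 = (3 − 2) − 1 = 0, and the invariant factors of ∂_2 are all 1, so H_1 = 0.
  H_2: rank ker ∂_2 − rank ∂_3 = (1 − 1) − 0 = 0, and there is no ∂_3, so H_2 = 0.

H_0 ≅ Z,  H_1 = 0,  H_2 = 0.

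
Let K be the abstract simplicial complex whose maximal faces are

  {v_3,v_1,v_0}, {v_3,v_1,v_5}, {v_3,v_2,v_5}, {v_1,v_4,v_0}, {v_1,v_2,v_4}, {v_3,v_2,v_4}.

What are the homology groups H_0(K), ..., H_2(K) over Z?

H_0 = Z,  H_1 = Z,  H_2 = 0.

Take the total order v_0 < v_1 < v_2 < v_3 < v_4 < v_5 on the vertex set. Then K (dimension 2) consists of the simplices:

  0-simplices (6): [v_0], [v_1], [v_2], [v_3], [v_4], [v_5]
  1-simplices (12): [v_0,v_1], [v_0,v_3], [v_0,v_4], [v_1,v_2], [v_1,v_3], [v_1,v_4], [v_1,v_5], [v_2,v_3], [v_2,v_4], [v_2,v_5], [v_3,v_4], [v_3,v_5]
  2-simplices (6): [v_0,v_1,v_3], [v_0,v_1,v_4], [v_1,v_2,v_4], [v_1,v_3,v_5], [v_2,v_3,v_4], [v_2,v_3,v_5]

giving chain groups C_0 ≅ Z^6, C_1 ≅ Z^12, C_2 ≅ Z^6.

Boundary ∂_1: C_1 → C_0 sends each edge [p,q] (with p < q) to q − p. For instance
  ∂[v_0,v_4] = [v_4] − [v_0].
The 6×12 boundary matrix has rank 5 and Smith normal form diag(1,1,1,1,1).

∂_2: C_2 → C_1 sends each 2-simplex [p,q,r] to [q,r] − [p,r] + [p,q]. For instance
  ∂[v_1,v_2,v_4] = [v_2,v_4] − [v_1,v_4] + [v_1,v_2],
  ∂[v_1,v_3,v_5] = [v_3,v_5] − [v_1,v_5] + [v_1,v_3].
This gives a 12×6 integer matrix of rank 6; reducing to Smith normal form yields diagonal entries (1,1,1,1,1,1).

Now H_k = ker ∂_k / im ∂_{k+1}, so:

  H_0: rank C_0 − rank ∂_1 = 6 − 5 = 1, and the invariant factors of ∂_1 are all 1, so H_0 ≅ Z.
  H_1: rank ker ∂_1 − rank ∂_2 = (12 − 5) − 6 = 1, and the invariant factors of ∂_2 are all 1, so H_1 ≅ Z.
  H_2: rank ker ∂_2 − rank ∂_3 = (6 − 6) − 0 = 0, and there is no ∂_3, so H_2 ≅ 0.

As a check, the Euler characteristic is 6 − 12 + 6 = 0, which agrees with 1 − 1 + 0 = 0.
(K is a triangulation of the cylinder S^1 x I.)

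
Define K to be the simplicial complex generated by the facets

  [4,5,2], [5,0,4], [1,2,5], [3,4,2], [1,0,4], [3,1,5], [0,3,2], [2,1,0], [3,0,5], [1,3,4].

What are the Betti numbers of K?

b_0 = 1, b_1 = 0, b_2 = 0.

Order the vertices as 0 < 1 < 2 < 3 < 4 < 5. Listing each simplex with vertices in this order, K has dimension 2 with simplices:

  0-simplices (6): [0], [1], [2], [3], [4], [5]
  1-simplices (15): [0,1], [0,2], [0,3], [0,4], [0,5], [1,2], [1,3], [1,4], [1,5], [2,3], [2,4], [2,5], [3,4], [3,5], [4,5]
  2-simplices (10): [0,1,2], [0,1,4], [0,2,3], [0,3,5], [0,4,5], [1,2,5], [1,3,4], [1,3,5], [2,3,4], [2,4,5]

so the chain groups are C_0 ≅ Z^6, C_1 ≅ Z^15, C_2 ≅ Z^10.

Boundary ∂_1: C_1 → C_0 maps an edge to its endpoints' difference, ∂[p,q] = q − p.
This gives a 6×15 integer matrix of rank 5; reducing to Smith normal form yields diagonal entries (1,1,1,1,1).

Boundary ∂_2: C_2 → C_1 maps a triangle to the signed sum of its edges. For instance
  ∂[0,2,3] = [2,3] − [0,3] + [0,2],
  ∂[0,3,5] = [3,5] − [0,5] + [0,3].
As a 15×10 matrix over Z this has rank 10, with invariant factors (1,1,1,1,1,1,1,1,1,2).

Now H_k = ker ∂_k / im ∂_{k+1}, so:

  H_0: rank C_0 − rank ∂_1 = 6 − 5 = 1, and the invariant factors of ∂_1 are all 1, so H_0 = Z.
  H_1: rank ker ∂_1 − rank ∂_2 = (15 − 5) − 10 = 0, and ∂_2 has invariant factor 2 > 1, so H_1 = Z/2.
  H_2: rank ker ∂_2 − rank ∂_3 = (10 − 10) − 0 = 0, and there is no ∂_3, so H_2 = 0.

As a check, the Euler characteristic is 6 − 15 + 10 = 1, which agrees with 1 − 0 + 0 = 1.
(K is a triangulation of the real projective plane RP^2.)

Hence the Betti numbers are b_0 = 1, b_1 = 0, b_2 = 0.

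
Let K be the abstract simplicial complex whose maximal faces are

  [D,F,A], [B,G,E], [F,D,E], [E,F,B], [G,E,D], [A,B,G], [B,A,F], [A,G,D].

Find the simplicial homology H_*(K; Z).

K has 6 vertices, 12 edges, 8 triangles.
rank ∂_0 = 0, rank ∂_1 = 5 ⇒ b_0 = 6 − 0 − 5 = 1; all invariant factors of ∂_1 are 1 so no torsion. So H_0 ≅ Z.
rank ∂_1 = 5, rank ∂_2 = 7 ⇒ b_1 = 12 − 5 − 7 = 0; all invariant factors of ∂_2 are 1 so no torsion. So H_1 ≅ 0.
rank ∂_2 = 7, rank ∂_3 = 0 ⇒ b_2 = 8 − 7 − 0 = 1. So H_2 ≅ Z.

H_0 = Z,  H_1 = 0,  H_2 = Z.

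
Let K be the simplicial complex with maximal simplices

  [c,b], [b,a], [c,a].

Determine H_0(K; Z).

H_0 ≅ Z.

Order the vertices as a < b < c. Listing each simplex with vertices in this order, K has dimension 1 with simplices:

  0-simplices (3): a, b, c
  1-simplices (3): ab, ac, bc

Hence C_0 ≅ Z^3, C_1 ≅ Z^3.

The boundary map ∂_1: C_1 → C_0 is given by ∂[p,q] = [q] − [p]. For instance
  ∂bc = c − b.
The resulting 3×3 matrix has rank 2, and its Smith normal form has invariant factors (1,1).

From H_k ≅ ker(∂_k) / im(∂_{k+1}) we obtain:

  H_0: rank C_0 − rank ∂_1 = 3 − 2 = 1, and the invariant factors of ∂_1 are all 1, so H_0 ≅ Z.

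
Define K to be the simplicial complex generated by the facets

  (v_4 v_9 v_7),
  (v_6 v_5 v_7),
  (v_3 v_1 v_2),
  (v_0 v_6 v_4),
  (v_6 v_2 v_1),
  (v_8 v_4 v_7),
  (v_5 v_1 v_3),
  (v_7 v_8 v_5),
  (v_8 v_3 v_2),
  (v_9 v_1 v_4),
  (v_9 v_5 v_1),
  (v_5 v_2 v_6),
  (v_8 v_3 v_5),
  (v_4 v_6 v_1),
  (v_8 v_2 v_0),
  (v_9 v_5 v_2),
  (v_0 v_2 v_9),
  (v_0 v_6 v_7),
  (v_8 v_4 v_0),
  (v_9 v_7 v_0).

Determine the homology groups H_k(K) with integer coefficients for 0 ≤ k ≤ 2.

Order the vertices as v_0 < v_1 < v_2 < v_3 < v_4 < v_5 < v_6 < v_7 < v_8 < v_9. Listing each simplex with vertices in this order, K has dimension 2 with simplices:

  0-simplices (10): [v_0], [v_1], [v_2], [v_3], [v_4], [v_5], [v_6], [v_7], [v_8], [v_9]
  1-simplices (30): (30 of them)
  2-simplices (20): (20 of them)

so the chain groups are C_0 ≅ Z^10, C_1 ≅ Z^30, C_2 ≅ Z^20.

Boundary ∂_1: C_1 → C_0 maps an edge to its endpoints' difference, ∂[p,q] = q − p. For instance
  ∂[v_1,v_2] = [v_2] − [v_1].
The resulting 10×30 matrix has rank 9, and its Smith normal form has invariant factors (1,1,1,1,1,1,1,1,1).

∂_2: C_2 → C_1 maps a triangle to the signed sum of its edges. For instance
  ∂[v_1,v_2,v_3] = [v_2,v_3] − [v_1,v_3] + [v_1,v_2],
  ∂[v_0,v_6,v_7] = [v_6,v_7] − [v_0,v_7] + [v_0,v_6].
The 30×20 boundary matrix has rank 20 and Smith normal form diag(1,1,1,1,1,1,1,1,1,1,1,1,1,1,1,1,1,1,1,2).

Reading off H_k = ker ∂_k / im ∂_{k+1}:

  H_0: rank C_0 − rank ∂_1 = 10 − 9 = 1, and the invariant factors of ∂_1 are all 1, so H_0 = Z.
  H_1: rank ker ∂_1 − rank ∂_2 = (30 − 9) − 20 = 1, and ∂_2 has invariant factor 2 > 1, so H_1 = Z ⊕ Z/2Z.
  H_2: rank ker ∂_2 − rank ∂_3 = (20 − 20) − 0 = 0, and there is no ∂_3, so H_2 = 0.

As a check, the Euler characteristic is 10 − 30 + 20 = 0, which agrees with 1 − 1 + 0 = 0.

H_0 ≅ Z,  H_1 ≅ Z ⊕ Z/2Z,  H_2 = 0.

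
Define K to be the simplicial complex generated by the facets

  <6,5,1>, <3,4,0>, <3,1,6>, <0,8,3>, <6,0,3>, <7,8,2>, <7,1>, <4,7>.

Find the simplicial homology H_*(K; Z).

H_0 = Z,  H_1 = Z^2,  H_2 = 0.

Order the vertices as 0 < 1 < 2 < 3 < 4 < 5 < 6 < 7 < 8. Listing each simplex with vertices in this order, K has dimension 2 with simplices:

  0-simplices (9): [0], [1], [2], [3], [4], [5], [6], [7], [8]
  1-simplices (16): [0,3], [0,4], [0,6], [0,8], [1,3], [1,5], [1,6], [1,7], [2,7], [2,8], [3,4], [3,6], [3,8], [4,7], [5,6], [7,8]
  2-simplices (6): [0,3,4], [0,3,6], [0,3,8], [1,3,6], [1,5,6], [2,7,8]

giving chain groups C_0 ≅ Z^9, C_1 ≅ Z^16, C_2 ≅ Z^6.

Boundary ∂_1: C_1 → C_0 maps an edge to its endpoints' difference, ∂[p,q] = q − p. For instance
  ∂[0,6] = [6] − [0].
As a 9×16 matrix over Z this has rank 8, with invariant factors (1,1,1,1,1,1,1,1).

∂_2: C_2 → C_1 acts by ∂[p,q,r] = [q,r] − [p,r] + [p,q]. For instance
  ∂[2,7,8] = [7,8] − [2,8] + [2,7],
  ∂[1,3,6] = [3,6] − [1,6] + [1,3].
The resulting 16×6 matrix has rank 6, and its Smith normal form has invariant factors (1,1,1,1,1,1).

Reading off H_k = ker ∂_k / im ∂_{k+1}:

  H_0: rank C_0 − rank ∂_1 = 9 − 8 = 1, and the invariant factors of ∂_1 are all 1, so H_0 = Z.
  H_1: rank ker ∂_1 − rank ∂_2 = (16 − 8) − 6 = 2, and the invariant factors of ∂_2 are all 1, so H_1 = Z^2.
  H_2: rank ker ∂_2 − rank ∂_3 = (6 − 6) − 0 = 0, and there is no ∂_3, so H_2 = 0.

As a check, the Euler characteristic is 9 − 16 + 6 = -1, which agrees with 1 − 2 + 0 = -1.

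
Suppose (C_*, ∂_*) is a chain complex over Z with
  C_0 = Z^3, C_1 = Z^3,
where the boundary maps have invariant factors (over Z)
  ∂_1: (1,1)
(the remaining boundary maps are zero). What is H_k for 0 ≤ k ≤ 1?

H_0 = Z,  H_1 = Z.

H_0: b_0 = 3 − 0 − 2 = 1; torsion from ∂_1 factors > 1: none. So H_0 = Z.
H_1: b_1 = 3 − 2 − 0 = 1; torsion from ∂_2 factors > 1: none. So H_1 = Z.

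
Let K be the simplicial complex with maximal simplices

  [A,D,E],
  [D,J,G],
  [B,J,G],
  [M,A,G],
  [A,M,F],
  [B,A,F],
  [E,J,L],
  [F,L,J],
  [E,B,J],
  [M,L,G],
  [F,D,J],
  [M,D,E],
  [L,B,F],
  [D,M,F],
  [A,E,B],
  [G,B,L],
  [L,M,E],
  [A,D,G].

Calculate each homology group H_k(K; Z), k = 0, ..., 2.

H_0 ≅ Z,  H_1 ≅ Z ⊕ Z/2,  H_2 = 0.

Fix the vertex order A < B < D < E < F < G < J < L < M and write every simplex with vertices in increasing order. Then dim K = 2 and the simplices of K are:

  0-simplices (9): A, B, D, E, F, G, J, L, M
  1-simplices (27): AB, AD, AE, AF, AG, AM, BE, BF, BG, BJ, BL, DE, DF, DG, DJ, DM, EJ, EL, EM, FJ, FL, FM, GJ, GL, GM, JL, LM
  2-simplices (18): ABE, ABF, ADE, ADG, AFM, AGM, BEJ, BFL, BGJ, BGL, DEM, DFJ, DFM, DGJ, EJL, ELM, FJL, GLM

so the chain groups are C_0 ≅ Z^9, C_1 ≅ Z^27, C_2 ≅ Z^18.

Boundary ∂_1: C_1 → C_0 is given by ∂[p,q] = [q] − [p].
The 9×27 boundary matrix has rank 8 and Smith normal form diag(1,1,1,1,1,1,1,1).

∂_2: C_2 → C_1 maps a triangle to the signed sum of its edges. For instance
  ∂DFM = FM − DM + DF,
  ∂GLM = LM − GM + GL.
The 27×18 boundary matrix has rank 18 and Smith normal form diag(1,1,1,1,1,1,1,1,1,1,1,1,1,1,1,1,1,2).

Now H_k = ker ∂_k / im ∂_{k+1}, so:

  H_0: rank C_0 − rank ∂_1 = 9 − 8 = 1, and the invariant factors of ∂_1 are all 1, so H_0 ≅ Z.
  H_1: rank ker ∂_1 − rank ∂_2 = (27 − 8) − 18 = 1, and ∂_2 has invariant factor 2 > 1, so H_1 ≅ Z ⊕ Z/2.
  H_2: rank ker ∂_2 − rank ∂_3 = (18 − 18) − 0 = 0, and there is no ∂_3, so H_2 ≅ 0.

As a check, the Euler characteristic is 9 − 27 + 18 = 0, which agrees with 1 − 1 + 0 = 0.
(K is a triangulation of the Klein bottle.)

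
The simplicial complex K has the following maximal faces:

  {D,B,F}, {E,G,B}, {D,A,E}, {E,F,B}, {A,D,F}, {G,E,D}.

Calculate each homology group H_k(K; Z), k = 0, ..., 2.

Order the vertices as A < B < D < E < F < G. Listing each simplex with vertices in this order, K has dimension 2 with simplices:

  0-simplices (6): A, B, D, E, F, G
  1-simplices (12): AD, AE, AF, BD, BE, BF, BG, DE, DF, DG, EF, EG
  2-simplices (6): ADE, ADF, BDF, BEF, BEG, DEG

so the chain groups are C_0 ≅ Z^6, C_1 ≅ Z^12, C_2 ≅ Z^6.

Boundary ∂_1: C_1 → C_0 maps an edge to its endpoints' difference, ∂[p,q] = q − p. For instance
  ∂DG = G − D.
As a 6×12 matrix over Z this has rank 5, with invariant factors (1,1,1,1,1).

Boundary ∂_2: C_2 → C_1 sends each 2-simplex [p,q,r] to [q,r] − [p,r] + [p,q]. For instance
  ∂BEF = EF − BF + BE,
  ∂ADE = DE − AE + AD.
The 12×6 boundary matrix has rank 6 and Smith normal form diag(1,1,1,1,1,1).

Now H_k = ker ∂_k / im ∂_{k+1}, so:

  H_0: rank C_0 − rank ∂_1 = 6 − 5 = 1, and the invariant factors of ∂_1 are all 1, so H_0 = Z.
  H_1: rank ker ∂_1 − rank ∂_2 = (12 − 5) − 6 = 1, and the invariant factors of ∂_2 are all 1, so H_1 = Z.
  H_2: rank ker ∂_2 − rank ∂_3 = (6 − 6) − 0 = 0, and there is no ∂_3, so H_2 = 0.

As a check, the Euler characteristic is 6 − 12 + 6 = 0, which agrees with 1 − 1 + 0 = 0.

H_0 = Z,  H_1 = Z,  H_2 = 0.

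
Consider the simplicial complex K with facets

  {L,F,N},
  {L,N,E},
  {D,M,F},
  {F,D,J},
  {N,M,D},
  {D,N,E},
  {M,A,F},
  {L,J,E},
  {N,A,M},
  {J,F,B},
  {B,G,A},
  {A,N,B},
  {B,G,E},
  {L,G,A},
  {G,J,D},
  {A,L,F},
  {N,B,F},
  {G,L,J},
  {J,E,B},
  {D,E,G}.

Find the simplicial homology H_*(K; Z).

We work with the vertex ordering A < B < D < E < F < G < J < L < M < N. The simplices of K, each written with vertices in increasing order, are:

  0-simplices (10): A, B, D, E, F, G, J, L, M, N
  1-simplices (30): AB, AF, AG, AL, AM, AN, BE, BF, BG, BJ, BN, DE, DF, DG, DJ, DM, DN, EG, EJ, EL, EN, FJ, FL, FM, FN, GJ, GL, JL, LN, MN
  2-simplices (20): ABG, ABN, AFL, AFM, AGL, AMN, BEG, BEJ, BFJ, BFN, DEG, DEN, DFJ, DFM, DGJ, DMN, EJL, ELN, FLN, GJL

so the chain groups are C_0 ≅ Z^10, C_1 ≅ Z^30, C_2 ≅ Z^20.

∂_1: C_1 → C_0 is given by ∂[p,q] = [q] − [p].
The resulting 10×30 matrix has rank 9, and its Smith normal form has invariant factors (1,1,1,1,1,1,1,1,1).

The boundary map ∂_2: C_2 → C_1 maps a triangle to the signed sum of its edges. For instance
  ∂AGL = GL − AL + AG,
  ∂BFJ = FJ − BJ + BF.
The 30×20 boundary matrix has rank 20 and Smith normal form diag(1,1,1,1,1,1,1,1,1,1,1,1,1,1,1,1,1,1,1,2).

From H_k ≅ ker(∂_k) / im(∂_{k+1}) we obtain:

  H_0: rank C_0 − rank ∂_1 = 10 − 9 = 1, and the invariant factors of ∂_1 are all 1, so H_0 ≅ Z.
  H_1: rank ker ∂_1 − rank ∂_2 = (30 − 9) − 20 = 1, and ∂_2 has invariant factor 2 > 1, so H_1 ≅ Z ⊕ Z/2.
  H_2: rank ker ∂_2 − rank ∂_3 = (20 − 20) − 0 = 0, and there is no ∂_3, so H_2 ≅ 0.

H_0 = Z,  H_1 = Z ⊕ Z/2,  H_2 = 0.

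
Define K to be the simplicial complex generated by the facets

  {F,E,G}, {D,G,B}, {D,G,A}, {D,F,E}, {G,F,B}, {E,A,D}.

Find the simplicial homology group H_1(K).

H_1 = Z.

Fix the vertex order A < B < D < E < F < G and write every simplex with vertices in increasing order. Then dim K = 2 and the simplices of K are:

  0-simplices (6): A, B, D, E, F, G
  1-simplices (12): AD, AE, AG, BD, BF, BG, DE, DF, DG, EF, EG, FG
  2-simplices (6): ADE, ADG, BDG, BFG, DEF, EFG

giving chain groups C_0 ≅ Z^6, C_1 ≅ Z^12, C_2 ≅ Z^6.

∂_1: C_1 → C_0 is given by ∂[p,q] = [q] − [p]. For instance
  ∂BD = D − B.
The resulting 6×12 matrix has rank 5, and its Smith normal form has invariant factors (1,1,1,1,1).

Boundary ∂_2: C_2 → C_1 sends each 2-simplex [p,q,r] to [q,r] − [p,r] + [p,q]. For instance
  ∂BFG = FG − BG + BF,
  ∂DEF = EF − DF + DE.
The 12×6 boundary matrix has rank 6 and Smith normal form diag(1,1,1,1,1,1).

Reading off H_k = ker ∂_k / im ∂_{k+1}:

  H_1: rank ker ∂_1 − rank ∂_2 = (12 − 5) − 6 = 1, and the invariant factors of ∂_2 are all 1, so H_1 = Z.

(K is a triangulation of the cylinder S^1 x I.)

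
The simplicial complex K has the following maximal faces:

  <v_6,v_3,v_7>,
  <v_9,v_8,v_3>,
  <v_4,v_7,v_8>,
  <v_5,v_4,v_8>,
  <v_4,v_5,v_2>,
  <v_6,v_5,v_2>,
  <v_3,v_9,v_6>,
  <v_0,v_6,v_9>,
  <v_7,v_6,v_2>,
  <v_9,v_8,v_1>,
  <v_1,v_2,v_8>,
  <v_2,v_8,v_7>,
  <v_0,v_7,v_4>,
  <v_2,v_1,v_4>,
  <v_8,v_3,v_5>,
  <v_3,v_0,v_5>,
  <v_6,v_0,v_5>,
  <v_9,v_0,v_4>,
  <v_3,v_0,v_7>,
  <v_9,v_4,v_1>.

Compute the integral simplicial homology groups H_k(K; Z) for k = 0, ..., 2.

K has 10 vertices, 30 edges, 20 triangles.
rank ∂_0 = 0, rank ∂_1 = 9 ⇒ b_0 = 10 − 0 − 9 = 1; all invariant factors of ∂_1 are 1 so no torsion. So H_0 ≅ Z.
rank ∂_1 = 9, rank ∂_2 = 20 ⇒ b_1 = 30 − 9 − 20 = 1; ∂_2 has invariant factor(s) [2] giving torsion. So H_1 ≅ Z ⊕ Z/2Z.
rank ∂_2 = 20, rank ∂_3 = 0 ⇒ b_2 = 20 − 20 − 0 = 0. So H_2 ≅ 0.

H_0 = Z,  H_1 = Z ⊕ Z/2Z,  H_2 = 0.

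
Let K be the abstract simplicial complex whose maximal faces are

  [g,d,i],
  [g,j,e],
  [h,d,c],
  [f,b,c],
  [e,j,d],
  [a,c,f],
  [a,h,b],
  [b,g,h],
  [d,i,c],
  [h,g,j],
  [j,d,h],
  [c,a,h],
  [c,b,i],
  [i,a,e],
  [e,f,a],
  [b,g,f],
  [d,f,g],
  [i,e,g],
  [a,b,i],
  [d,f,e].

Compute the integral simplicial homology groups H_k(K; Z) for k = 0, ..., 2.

Fix the vertex order a < b < c < d < e < f < g < h < i < j and write every simplex with vertices in increasing order. Then dim K = 2 and the simplices of K are:

  0-simplices (10): a, b, c, d, e, f, g, h, i, j
  1-simplices (30): ab, ac, ae, af, ah, ai, bc, bf, bg, bh, bi, cd, cf, ch, ci, de, df, dg, dh, di, dj, ef, eg, ei, ej, fg, gh, gi, gj, hj
  2-simplices (20): abh, abi, acf, ach, aef, aei, bcf, bci, bfg, bgh, cdh, cdi, def, dej, dfg, dgi, dhj, egi, egj, ghj

Hence C_0 ≅ Z^10, C_1 ≅ Z^30, C_2 ≅ Z^20.

∂_1: C_1 → C_0 sends each edge [p,q] (with p < q) to q − p. For instance
  ∂ef = f − e.
The resulting 10×30 matrix has rank 9, and its Smith normal form has invariant factors (1,1,1,1,1,1,1,1,1).

∂_2: C_2 → C_1 sends each 2-simplex [p,q,r] to [q,r] − [p,r] + [p,q]. For instance
  ∂ghj = hj − gj + gh,
  ∂cdh = dh − ch + cd.
This gives a 30×20 integer matrix of rank 20; reducing to Smith normal form yields diagonal entries (1,1,1,1,1,1,1,1,1,1,1,1,1,1,1,1,1,1,1,2).

Now H_k = ker ∂_k / im ∂_{k+1}, so:

  H_0: rank C_0 − rank ∂_1 = 10 − 9 = 1, and the invariant factors of ∂_1 are all 1, so H_0 ≅ Z.
  H_1: rank ker ∂_1 − rank ∂_2 = (30 − 9) − 20 = 1, and ∂_2 has invariant factor 2 > 1, so H_1 ≅ Z ⊕ Z/2.
  H_2: rank ker ∂_2 − rank ∂_3 = (20 − 20) − 0 = 0, and there is no ∂_3, so H_2 ≅ 0.

As a check, the Euler characteristic is 10 − 30 + 20 = 0, which agrees with 1 − 1 + 0 = 0.

H_0 = Z,  H_1 = Z ⊕ Z/2,  H_2 = 0.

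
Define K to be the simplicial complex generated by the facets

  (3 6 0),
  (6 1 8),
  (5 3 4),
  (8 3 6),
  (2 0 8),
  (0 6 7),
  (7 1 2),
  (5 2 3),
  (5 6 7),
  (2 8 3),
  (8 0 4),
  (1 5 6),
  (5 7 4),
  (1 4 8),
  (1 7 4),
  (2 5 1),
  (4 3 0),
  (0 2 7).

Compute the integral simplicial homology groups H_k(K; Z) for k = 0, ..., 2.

Order the vertices as 0 < 1 < 2 < 3 < 4 < 5 < 6 < 7 < 8. Listing each simplex with vertices in this order, K has dimension 2 with simplices:

  0-simplices (9): [0], [1], [2], [3], [4], [5], [6], [7], [8]
  1-simplices (27): (27 of them)
  2-simplices (18): [0,2,7], [0,2,8], [0,3,4], [0,3,6], [0,4,8], [0,6,7], [1,2,5], [1,2,7], [1,4,7], [1,4,8], [1,5,6], [1,6,8], [2,3,5], [2,3,8], [3,4,5], [3,6,8], [4,5,7], [5,6,7]

so the chain groups are C_0 ≅ Z^9, C_1 ≅ Z^27, C_2 ≅ Z^18.

∂_1: C_1 → C_0 maps an edge to its endpoints' difference, ∂[p,q] = q − p. For instance
  ∂[3,4] = [4] − [3].
This gives a 9×27 integer matrix of rank 8; reducing to Smith normal form yields diagonal entries (1,1,1,1,1,1,1,1).

∂_2: C_2 → C_1 sends each 2-simplex [p,q,r] to [q,r] − [p,r] + [p,q]. For instance
  ∂[1,2,7] = [2,7] − [1,7] + [1,2],
  ∂[2,3,5] = [3,5] − [2,5] + [2,3].
As a 27×18 matrix over Z this has rank 18, with invariant factors (1,1,1,1,1,1,1,1,1,1,1,1,1,1,1,1,1,2).

Computing H_k = (kernel of ∂_k) / (image of ∂_{k+1}):

  H_0: rank C_0 − rank ∂_1 = 9 − 8 = 1, and the invariant factors of ∂_1 are all 1, so H_0 = Z.
  H_1: rank ker ∂_1 − rank ∂_2 = (27 − 8) − 18 = 1, and ∂_2 has invariant factor 2 > 1, so H_1 = Z × Z/2.
  H_2: rank ker ∂_2 − rank ∂_3 = (18 − 18) − 0 = 0, and there is no ∂_3, so H_2 = 0.

(K is a triangulation of the Klein bottle.)

H_0 ≅ Z,  H_1 ≅ Z × Z/2,  H_2 = 0.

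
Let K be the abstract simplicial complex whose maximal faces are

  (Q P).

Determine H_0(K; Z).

Fix the vertex order P < Q and write every simplex with vertices in increasing order. Then dim K = 1 and the simplices of K are:

  0-simplices (2): P, Q
  1-simplices (1): PQ

giving chain groups C_0 ≅ Z^2, C_1 ≅ Z^1.

The boundary map ∂_1: C_1 → C_0 is given by ∂[p,q] = [q] − [p]. For instance
  ∂PQ = Q − P.
The resulting 2×1 matrix has rank 1, and its Smith normal form has invariant factors (1).

From H_k ≅ ker(∂_k) / im(∂_{k+1}) we obtain:

  H_0: rank C_0 − rank ∂_1 = 2 − 1 = 1, and the invariant factors of ∂_1 are all 1, so H_0 ≅ Z.

H_0 = Z.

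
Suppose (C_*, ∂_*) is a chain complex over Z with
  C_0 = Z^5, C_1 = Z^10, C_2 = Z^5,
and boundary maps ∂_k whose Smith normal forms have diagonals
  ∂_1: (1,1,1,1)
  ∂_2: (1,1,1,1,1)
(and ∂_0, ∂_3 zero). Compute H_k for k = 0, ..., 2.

H_0: b_0 = 5 − 0 − 4 = 1; torsion from ∂_1 factors > 1: none. So H_0 ≅ Z.
H_1: b_1 = 10 − 4 − 5 = 1; torsion from ∂_2 factors > 1: none. So H_1 ≅ Z.
H_2: b_2 = 5 − 5 − 0 = 0; torsion from ∂_3 factors > 1: none. So H_2 ≅ 0.

H_0 ≅ Z,  H_1 ≅ Z,  H_2 = 0.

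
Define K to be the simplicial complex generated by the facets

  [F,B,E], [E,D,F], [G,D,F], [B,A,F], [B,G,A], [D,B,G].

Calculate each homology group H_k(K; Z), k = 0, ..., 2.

Order the vertices as A < B < D < E < F < G. Listing each simplex with vertices in this order, K has dimension 2 with simplices:

  0-simplices (6): A, B, D, E, F, G
  1-simplices (12): AB, AF, AG, BD, BE, BF, BG, DE, DF, DG, EF, FG
  2-simplices (6): ABF, ABG, BDG, BEF, DEF, DFG

giving chain groups C_0 ≅ Z^6, C_1 ≅ Z^12, C_2 ≅ Z^6.

Boundary ∂_1: C_1 → C_0 maps an edge to its endpoints' difference, ∂[p,q] = q − p. For instance
  ∂DF = F − D.
This gives a 6×12 integer matrix of rank 5; reducing to Smith normal form yields diagonal entries (1,1,1,1,1).

Boundary ∂_2: C_2 → C_1 maps a triangle to the signed sum of its edges. For instance
  ∂BEF = EF − BF + BE,
  ∂DFG = FG − DG + DF.
This gives a 12×6 integer matrix of rank 6; reducing to Smith normal form yields diagonal entries (1,1,1,1,1,1).

Computing H_k = (kernel of ∂_k) / (image of ∂_{k+1}):

  H_0: rank C_0 − rank ∂_1 = 6 − 5 = 1, and the invariant factors of ∂_1 are all 1, so H_0 ≅ Z.
  H_1: rank ker ∂_1 − rank ∂_2 = (12 − 5) − 6 = 1, and the invariant factors of ∂_2 are all 1, so H_1 ≅ Z.
  H_2: rank ker ∂_2 − rank ∂_3 = (6 − 6) − 0 = 0, and there is no ∂_3, so H_2 ≅ 0.

(K is a triangulation of the cylinder S^1 x I.)

H_0 ≅ Z,  H_1 ≅ Z,  H_2 = 0.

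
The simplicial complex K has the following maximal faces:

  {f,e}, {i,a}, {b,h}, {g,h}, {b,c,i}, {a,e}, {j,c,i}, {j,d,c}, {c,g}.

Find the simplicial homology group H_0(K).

H_0 ≅ Z.

Order the vertices as a < b < c < d < e < f < g < h < i < j. Listing each simplex with vertices in this order, K has dimension 2 with simplices:

  0-simplices (10): a, b, c, d, e, f, g, h, i, j
  1-simplices (13): ae, ai, bc, bh, bi, cd, cg, ci, cj, dj, ef, gh, ij
  2-simplices (3): bci, cdj, cij

giving chain groups C_0 ≅ Z^10, C_1 ≅ Z^13, C_2 ≅ Z^3.

∂_1: C_1 → C_0 maps an edge to its endpoints' difference, ∂[p,q] = q − p. For instance
  ∂bh = h − b.
The resulting 10×13 matrix has rank 9, and its Smith normal form has invariant factors (1,1,1,1,1,1,1,1,1).

∂_2: C_2 → C_1 acts by ∂[p,q,r] = [q,r] − [p,r] + [p,q]. For instance
  ∂bci = ci − bi + bc,
  ∂cdj = dj − cj + cd.
The 13×3 boundary matrix has rank 3 and Smith normal form diag(1,1,1).

Reading off H_k = ker ∂_k / im ∂_{k+1}:

  H_0: rank C_0 − rank ∂_1 = 10 − 9 = 1, and the invariant factors of ∂_1 are all 1, so H_0 ≅ Z.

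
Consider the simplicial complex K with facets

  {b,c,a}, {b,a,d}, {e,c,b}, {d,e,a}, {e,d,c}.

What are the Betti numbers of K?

Take the total order a < b < c < d < e on the vertex set. Then K (dimension 2) consists of the simplices:

  0-simplices (5): a, b, c, d, e
  1-simplices (10): ab, ac, ad, ae, bc, bd, be, cd, ce, de
  2-simplices (5): abc, abd, ade, bce, cde

giving chain groups C_0 ≅ Z^5, C_1 ≅ Z^10, C_2 ≅ Z^5.

The boundary map ∂_1: C_1 → C_0 sends each edge [p,q] (with p < q) to q − p. For instance
  ∂ce = e − c.
This gives a 5×10 integer matrix of rank 4; reducing to Smith normal form yields diagonal entries (1,1,1,1).

Boundary ∂_2: C_2 → C_1 sends each 2-simplex [p,q,r] to [q,r] − [p,r] + [p,q]. For instance
  ∂abc = bc − ac + ab,
  ∂cde = de − ce + cd.
The 10×5 boundary matrix has rank 5 and Smith normal form diag(1,1,1,1,1).

Reading off H_k = ker ∂_k / im ∂_{k+1}:

  H_0: rank C_0 − rank ∂_1 = 5 − 4 = 1, and the invariant factors of ∂_1 are all 1, so H_0 = Z.
  H_1: rank ker ∂_1 − rank ∂_2 = (10 − 4) − 5 = 1, and the invariant factors of ∂_2 are all 1, so H_1 = Z.
  H_2: rank ker ∂_2 − rank ∂_3 = (5 − 5) − 0 = 0, and there is no ∂_3, so H_2 = 0.

As a check, the Euler characteristic is 5 − 10 + 5 = 0, which agrees with 1 − 1 + 0 = 0.

Hence the Betti numbers are b_0 = 1, b_1 = 1, b_2 = 0.

b_0 = 1, b_1 = 1, b_2 = 0.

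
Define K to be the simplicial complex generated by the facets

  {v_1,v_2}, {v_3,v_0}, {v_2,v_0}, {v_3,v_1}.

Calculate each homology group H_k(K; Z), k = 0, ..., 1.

Fix the vertex order v_0 < v_1 < v_2 < v_3 and write every simplex with vertices in increasing order. Then dim K = 1 and the simplices of K are:

  0-simplices (4): [v_0], [v_1], [v_2], [v_3]
  1-simplices (4): [v_0,v_2], [v_0,v_3], [v_1,v_2], [v_1,v_3]

Hence C_0 ≅ Z^4, C_1 ≅ Z^4.

Boundary ∂_1: C_1 → C_0 sends each edge [p,q] (with p < q) to q − p. For instance
  ∂[v_1,v_2] = [v_2] − [v_1].
The 4×4 boundary matrix has rank 3 and Smith normal form diag(1,1,1).

From H_k ≅ ker(∂_k) / im(∂_{k+1}) we obtain:

  H_0: rank C_0 − rank ∂_1 = 4 − 3 = 1, and the invariant factors of ∂_1 are all 1, so H_0 ≅ Z.
  H_1: rank ker ∂_1 − rank ∂_2 = (4 − 3) − 0 = 1, and there is no ∂_2, so H_1 ≅ Z.

H_0 ≅ Z,  H_1 ≅ Z.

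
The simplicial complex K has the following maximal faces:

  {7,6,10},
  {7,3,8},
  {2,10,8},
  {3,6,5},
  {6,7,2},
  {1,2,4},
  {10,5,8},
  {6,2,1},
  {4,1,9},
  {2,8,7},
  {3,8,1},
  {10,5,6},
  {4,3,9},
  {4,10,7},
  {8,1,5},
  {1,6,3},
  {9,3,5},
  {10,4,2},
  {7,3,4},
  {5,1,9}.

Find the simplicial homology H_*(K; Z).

We work with the vertex ordering 1 < 2 < 3 < 4 < 5 < 6 < 7 < 8 < 9 < 10. The simplices of K, each written with vertices in increasing order, are:

  0-simplices (10): [1], [2], [3], [4], [5], [6], [7], [8], [9], [10]
  1-simplices (30): (30 of them)
  2-simplices (20): (20 of them)

Hence C_0 ≅ Z^10, C_1 ≅ Z^30, C_2 ≅ Z^20.

Boundary ∂_1: C_1 → C_0 is given by ∂[p,q] = [q] − [p].
The 10×30 boundary matrix has rank 9 and Smith normal form diag(1,1,1,1,1,1,1,1,1).

∂_2: C_2 → C_1 maps a triangle to the signed sum of its edges. For instance
  ∂[2,4,10] = [4,10] − [2,10] + [2,4],
  ∂[1,2,6] = [2,6] − [1,6] + [1,2].
As a 30×20 matrix over Z this has rank 20, with invariant factors (1,1,1,1,1,1,1,1,1,1,1,1,1,1,1,1,1,1,1,2).

Reading off H_k = ker ∂_k / im ∂_{k+1}:

  H_0: rank C_0 − rank ∂_1 = 10 − 9 = 1, and the invariant factors of ∂_1 are all 1, so H_0 = Z.
  H_1: rank ker ∂_1 − rank ∂_2 = (30 − 9) − 20 = 1, and ∂_2 has invariant factor 2 > 1, so H_1 = Z ⊕ Z/2.
  H_2: rank ker ∂_2 − rank ∂_3 = (20 − 20) − 0 = 0, and there is no ∂_3, so H_2 = 0.

H_0 = Z,  H_1 = Z ⊕ Z/2,  H_2 = 0.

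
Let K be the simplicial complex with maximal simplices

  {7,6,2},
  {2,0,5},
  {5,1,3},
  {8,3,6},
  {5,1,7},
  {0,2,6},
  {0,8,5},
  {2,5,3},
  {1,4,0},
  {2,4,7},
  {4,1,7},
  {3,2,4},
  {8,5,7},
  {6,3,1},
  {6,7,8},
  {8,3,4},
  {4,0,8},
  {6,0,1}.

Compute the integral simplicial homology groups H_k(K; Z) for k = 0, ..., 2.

H_0 = Z,  H_1 = Z^2,  H_2 = Z.

Take the total order 0 < 1 < 2 < 3 < 4 < 5 < 6 < 7 < 8 on the vertex set. Then K (dimension 2) consists of the simplices:

  0-simplices (9): [0], [1], [2], [3], [4], [5], [6], [7], [8]
  1-simplices (27): (27 of them)
  2-simplices (18): [0,1,4], [0,1,6], [0,2,5], [0,2,6], [0,4,8], [0,5,8], [1,3,5], [1,3,6], [1,4,7], [1,5,7], [2,3,4], [2,3,5], [2,4,7], [2,6,7], [3,4,8], [3,6,8], [5,7,8], [6,7,8]

giving chain groups C_0 ≅ Z^9, C_1 ≅ Z^27, C_2 ≅ Z^18.

∂_1: C_1 → C_0 maps an edge to its endpoints' difference, ∂[p,q] = q − p.
As a 9×27 matrix over Z this has rank 8, with invariant factors (1,1,1,1,1,1,1,1).

Boundary ∂_2: C_2 → C_1 acts by ∂[p,q,r] = [q,r] − [p,r] + [p,q]. For instance
  ∂[3,4,8] = [4,8] − [3,8] + [3,4],
  ∂[0,2,5] = [2,5] − [0,5] + [0,2].
As a 27×18 matrix over Z this has rank 17, with invariant factors (1,1,1,1,1,1,1,1,1,1,1,1,1,1,1,1,1).

Computing H_k = (kernel of ∂_k) / (image of ∂_{k+1}):

  H_0: rank C_0 − rank ∂_1 = 9 − 8 = 1, and the invariant factors of ∂_1 are all 1, so H_0 = Z.
  H_1: rank ker ∂_1 − rank ∂_2 = (27 − 8) − 17 = 2, and the invariant factors of ∂_2 are all 1, so H_1 = Z^2.
  H_2: rank ker ∂_2 − rank ∂_3 = (18 − 17) − 0 = 1, and there is no ∂_3, so H_2 = Z.

As a check, the Euler characteristic is 9 − 27 + 18 = 0, which agrees with 1 − 2 + 1 = 0.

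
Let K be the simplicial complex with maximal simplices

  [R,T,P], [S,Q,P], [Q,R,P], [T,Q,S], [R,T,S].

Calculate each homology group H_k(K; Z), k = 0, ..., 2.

K has 5 vertices, 10 edges, 5 triangles.
rank ∂_0 = 0, rank ∂_1 = 4 ⇒ b_0 = 5 − 0 − 4 = 1; all invariant factors of ∂_1 are 1 so no torsion. So H_0 ≅ Z.
rank ∂_1 = 4, rank ∂_2 = 5 ⇒ b_1 = 10 − 4 − 5 = 1; all invariant factors of ∂_2 are 1 so no torsion. So H_1 ≅ Z.
rank ∂_2 = 5, rank ∂_3 = 0 ⇒ b_2 = 5 − 5 − 0 = 0. So H_2 ≅ 0.

H_0 ≅ Z,  H_1 ≅ Z,  H_2 = 0.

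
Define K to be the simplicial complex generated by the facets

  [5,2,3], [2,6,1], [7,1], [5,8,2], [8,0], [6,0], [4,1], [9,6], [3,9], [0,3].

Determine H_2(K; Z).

H_2 = 0.

K has 10 vertices, 15 edges, 3 triangles.
rank ∂_2 = 3, rank ∂_3 = 0 ⇒ b_2 = 3 − 3 − 0 = 0. So H_2 ≅ 0.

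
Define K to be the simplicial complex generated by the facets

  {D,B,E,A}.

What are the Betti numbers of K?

Take the total order A < B < D < E on the vertex set. Then K (dimension 3) consists of the simplices:

  0-simplices (4): A, B, D, E
  1-simplices (6): AB, AD, AE, BD, BE, DE
  2-simplices (4): ABD, ABE, ADE, BDE
  3-simplices (1): ABDE

giving chain groups C_0 ≅ Z^4, C_1 ≅ Z^6, C_2 ≅ Z^4, C_3 ≅ Z^1.

∂_1: C_1 → C_0 maps an edge to its endpoints' difference, ∂[p,q] = q − p.
As a 4×6 matrix over Z this has rank 3, with invariant factors (1,1,1).

The boundary map ∂_2: C_2 → C_1 sends each 2-simplex [p,q,r] to [q,r] − [p,r] + [p,q]. For instance
  ∂ABD = BD − AD + AB,
  ∂BDE = DE − BE + BD.
The 6×4 boundary matrix has rank 3 and Smith normal form diag(1,1,1).

∂_3: C_3 → C_2 sends each 3-simplex σ to the alternating sum Σ_i (−1)^i (σ with its i-th vertex removed). For instance
  ∂ABDE = BDE − ADE + ABE − ABD.
The resulting 4×1 matrix has rank 1, and its Smith normal form has invariant factors (1).

Now H_k = ker ∂_k / im ∂_{k+1}, so:

  H_0: rank C_0 − rank ∂_1 = 4 − 3 = 1, and the invariant factors of ∂_1 are all 1, so H_0 ≅ Z.
  H_1: rank ker ∂_1 − rank ∂_2 = (6 − 3) − 3 = 0, and the invariant factors of ∂_2 are all 1, so H_1 ≅ 0.
  H_2: rank ker ∂_2 − rank ∂_3 = (4 − 3) − 1 = 0, and the invariant factors of ∂_3 are all 1, so H_2 ≅ 0.
  H_3: rank ker ∂_3 − rank ∂_4 = (1 − 1) − 0 = 0, and there is no ∂_4, so H_3 ≅ 0.

Hence the Betti numbers are b_0 = 1, b_1 = 0, b_2 = 0, b_3 = 0.

b_0 = 1, b_1 = 0, b_2 = 0, b_3 = 0.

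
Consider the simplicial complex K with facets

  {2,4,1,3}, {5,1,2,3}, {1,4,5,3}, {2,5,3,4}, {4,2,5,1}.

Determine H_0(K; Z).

K has 5 vertices, 10 edges, 10 triangles, 5 3-simplices.
rank ∂_0 = 0, rank ∂_1 = 4 ⇒ b_0 = 5 − 0 − 4 = 1; all invariant factors of ∂_1 are 1 so no torsion. So H_0 = Z.

H_0 = Z.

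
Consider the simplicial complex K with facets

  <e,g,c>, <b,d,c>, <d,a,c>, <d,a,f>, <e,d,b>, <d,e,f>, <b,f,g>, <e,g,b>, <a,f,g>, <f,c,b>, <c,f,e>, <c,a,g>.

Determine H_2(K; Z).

Order the vertices as a < b < c < d < e < f < g. Listing each simplex with vertices in this order, K has dimension 2 with simplices:

  0-simplices (7): a, b, c, d, e, f, g
  1-simplices (18): ac, ad, af, ag, bc, bd, be, bf, bg, cd, ce, cf, cg, de, df, ef, eg, fg
  2-simplices (12): acd, acg, adf, afg, bcd, bcf, bde, beg, bfg, cef, ceg, def

so the chain groups are C_0 ≅ Z^7, C_1 ≅ Z^18, C_2 ≅ Z^12.

Boundary ∂_1: C_1 → C_0 maps an edge to its endpoints' difference, ∂[p,q] = q − p.
The resulting 7×18 matrix has rank 6, and its Smith normal form has invariant factors (1,1,1,1,1,1).

The boundary map ∂_2: C_2 → C_1 sends each 2-simplex [p,q,r] to [q,r] − [p,r] + [p,q]. For instance
  ∂bcd = cd − bd + bc,
  ∂afg = fg − ag + af.
As a 18×12 matrix over Z this has rank 12, with invariant factors (1,1,1,1,1,1,1,1,1,1,1,2).

From H_k ≅ ker(∂_k) / im(∂_{k+1}) we obtain:

  H_2: rank ker ∂_2 − rank ∂_3 = (12 − 12) − 0 = 0, and there is no ∂_3, so H_2 = 0.

H_2 ≅ 0.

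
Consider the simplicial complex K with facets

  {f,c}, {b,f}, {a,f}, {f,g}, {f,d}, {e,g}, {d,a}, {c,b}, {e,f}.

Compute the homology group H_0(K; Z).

We work with the vertex ordering a < b < c < d < e < f < g. The simplices of K, each written with vertices in increasing order, are:

  0-simplices (7): a, b, c, d, e, f, g
  1-simplices (9): ad, af, bc, bf, cf, df, ef, eg, fg

Hence C_0 ≅ Z^7, C_1 ≅ Z^9.

∂_1: C_1 → C_0 sends each edge [p,q] (with p < q) to q − p. For instance
  ∂eg = g − e.
This gives a 7×9 integer matrix of rank 6; reducing to Smith normal form yields diagonal entries (1,1,1,1,1,1).

Now H_k = ker ∂_k / im ∂_{k+1}, so:

  H_0: rank C_0 − rank ∂_1 = 7 − 6 = 1, and the invariant factors of ∂_1 are all 1, so H_0 = Z.

H_0 ≅ Z.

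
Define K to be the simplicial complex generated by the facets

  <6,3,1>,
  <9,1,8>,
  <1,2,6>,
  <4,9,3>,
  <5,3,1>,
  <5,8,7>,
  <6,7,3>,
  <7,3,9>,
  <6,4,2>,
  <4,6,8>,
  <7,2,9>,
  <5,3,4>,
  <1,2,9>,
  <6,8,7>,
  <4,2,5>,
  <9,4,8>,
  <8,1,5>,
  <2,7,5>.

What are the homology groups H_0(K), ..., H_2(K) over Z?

We work with the vertex ordering 1 < 2 < 3 < 4 < 5 < 6 < 7 < 8 < 9. The simplices of K, each written with vertices in increasing order, are:

  0-simplices (9): [1], [2], [3], [4], [5], [6], [7], [8], [9]
  1-simplices (27): (27 of them)
  2-simplices (18): [1,2,6], [1,2,9], [1,3,5], [1,3,6], [1,5,8], [1,8,9], [2,4,5], [2,4,6], [2,5,7], [2,7,9], [3,4,5], [3,4,9], [3,6,7], [3,7,9], [4,6,8], [4,8,9], [5,7,8], [6,7,8]

Hence C_0 ≅ Z^9, C_1 ≅ Z^27, C_2 ≅ Z^18.

The boundary map ∂_1: C_1 → C_0 is given by ∂[p,q] = [q] − [p]. For instance
  ∂[5,7] = [7] − [5].
As a 9×27 matrix over Z this has rank 8, with invariant factors (1,1,1,1,1,1,1,1).

∂_2: C_2 → C_1 sends each 2-simplex [p,q,r] to [q,r] − [p,r] + [p,q]. For instance
  ∂[3,7,9] = [7,9] − [3,9] + [3,7],
  ∂[3,4,9] = [4,9] − [3,9] + [3,4].
The resulting 27×18 matrix has rank 17, and its Smith normal form has invariant factors (1,1,1,1,1,1,1,1,1,1,1,1,1,1,1,1,1).

Reading off H_k = ker ∂_k / im ∂_{k+1}:

  H_0: rank C_0 − rank ∂_1 = 9 − 8 = 1, and the invariant factors of ∂_1 are all 1, so H_0 ≅ Z.
  H_1: rank ker ∂_1 − rank ∂_2 = (27 − 8) − 17 = 2, and the invariant factors of ∂_2 are all 1, so H_1 ≅ Z^2.
  H_2: rank ker ∂_2 − rank ∂_3 = (18 − 17) − 0 = 1, and there is no ∂_3, so H_2 ≅ Z.

As a check, the Euler characteristic is 9 − 27 + 18 = 0, which agrees with 1 − 2 + 1 = 0.

H_0 ≅ Z,  H_1 ≅ Z^2,  H_2 ≅ Z.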